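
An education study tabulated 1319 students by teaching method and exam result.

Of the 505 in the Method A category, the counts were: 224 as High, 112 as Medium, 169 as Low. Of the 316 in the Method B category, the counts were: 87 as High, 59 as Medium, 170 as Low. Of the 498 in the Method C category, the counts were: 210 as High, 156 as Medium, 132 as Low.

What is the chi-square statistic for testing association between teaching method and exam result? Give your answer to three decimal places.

Row totals: 505, 316, 498. Column totals: 521, 327, 471. Grand total N = 1319.
Expected counts (row total × column total / N):
  Method A, High: 505×521/1319 = 199.4731
  Method A, Medium: 505×327/1319 = 125.1971
  Method A, Low: 505×471/1319 = 180.3298
  Method B, High: 316×521/1319 = 124.8188
  Method B, Medium: 316×327/1319 = 78.3412
  Method B, Low: 316×471/1319 = 112.8400
  Method C, High: 498×521/1319 = 196.7081
  Method C, Medium: 498×327/1319 = 123.4617
  Method C, Low: 498×471/1319 = 177.8302
Contributions (O − E)²/E:
  (224 − 199.4731)²/199.4731 = 3.0158
  (112 − 125.1971)²/125.1971 = 1.3911
  (169 − 180.3298)²/180.3298 = 0.7118
  (87 − 124.8188)²/124.8188 = 11.4587
  (59 − 78.3412)²/78.3412 = 4.7750
  (170 − 112.8400)²/112.8400 = 28.9549
  (210 − 196.7081)²/196.7081 = 0.8982
  (156 − 123.4617)²/123.4617 = 8.5755
  (132 − 177.8302)²/177.8302 = 11.8113
χ² = 3.0158 + 1.3911 + 0.7118 + 11.4587 + 4.7750 + 28.9549 + 0.8982 + 8.5755 + 11.8113 = 71.592

71.592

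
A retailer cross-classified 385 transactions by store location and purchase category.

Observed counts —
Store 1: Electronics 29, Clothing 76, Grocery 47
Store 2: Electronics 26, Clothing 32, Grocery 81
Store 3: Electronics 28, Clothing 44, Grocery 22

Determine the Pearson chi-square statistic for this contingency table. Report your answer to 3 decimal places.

40.654

Row totals: 152, 139, 94. Column totals: 83, 152, 150. Grand total N = 385.
Expected counts (row total × column total / N):
  Store 1, Electronics: 152×83/385 = 32.76883
  Store 1, Clothing: 152×152/385 = 60.01039
  Store 1, Grocery: 152×150/385 = 59.22078
  Store 2, Electronics: 139×83/385 = 29.96623
  Store 2, Clothing: 139×152/385 = 54.87792
  Store 2, Grocery: 139×150/385 = 54.15584
  Store 3, Electronics: 94×83/385 = 20.26494
  Store 3, Clothing: 94×152/385 = 37.11169
  Store 3, Grocery: 94×150/385 = 36.62338
Contributions (O − E)²/E:
  (29 − 32.76883)²/32.76883 = 0.4335
  (76 − 60.01039)²/60.01039 = 4.2604
  (47 − 59.22078)²/59.22078 = 2.5219
  (26 − 29.96623)²/29.96623 = 0.5250
  (32 − 54.87792)²/54.87792 = 9.5375
  (81 − 54.15584)²/54.15584 = 13.3062
  (28 − 20.26494)²/20.26494 = 2.9524
  (44 − 37.11169)²/37.11169 = 1.2785
  (22 − 36.62338)²/36.62338 = 5.8390
χ² = 0.4335 + 4.2604 + 2.5219 + 0.5250 + 9.5375 + 13.3062 + 2.9524 + 1.2785 + 5.8390 = 40.654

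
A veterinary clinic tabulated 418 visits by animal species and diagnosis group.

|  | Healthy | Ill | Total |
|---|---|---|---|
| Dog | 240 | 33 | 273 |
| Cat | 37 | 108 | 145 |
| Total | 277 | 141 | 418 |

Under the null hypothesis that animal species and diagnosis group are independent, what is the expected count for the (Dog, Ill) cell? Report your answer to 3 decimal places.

Row total (Dog) = 273; column total (Ill) = 141; grand total N = 418.
Expected count = (row total × column total) / N = 273 × 141 / 418 = 92.089.

92.089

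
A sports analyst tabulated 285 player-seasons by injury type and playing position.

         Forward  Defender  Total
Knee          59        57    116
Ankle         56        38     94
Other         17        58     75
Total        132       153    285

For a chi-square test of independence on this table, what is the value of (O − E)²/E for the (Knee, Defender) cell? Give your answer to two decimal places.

Row total (Knee) = 116; column total (Defender) = 153; N = 285.
Expected count E = 116 × 153 / 285 = 62.274.
Contribution = (O − E)²/E = (57 − 62.274)² / 62.274 = 0.45.

0.45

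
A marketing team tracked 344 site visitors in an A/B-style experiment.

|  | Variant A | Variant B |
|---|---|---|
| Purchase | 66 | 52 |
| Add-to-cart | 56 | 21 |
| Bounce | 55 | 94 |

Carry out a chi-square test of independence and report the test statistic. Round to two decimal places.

Row totals: 118, 77, 149. Column totals: 177, 167. Grand total N = 344.
Expected counts (row total × column total / N):
  Purchase, Variant A: 118×177/344 = 60.715
  Purchase, Variant B: 118×167/344 = 57.285
  Add-to-cart, Variant A: 77×177/344 = 39.619
  Add-to-cart, Variant B: 77×167/344 = 37.381
  Bounce, Variant A: 149×177/344 = 76.666
  Bounce, Variant B: 149×167/344 = 72.334
Contributions (O − E)²/E:
  (66 − 60.715)²/60.715 = 0.4600
  (52 − 57.285)²/57.285 = 0.4876
  (56 − 39.619)²/39.619 = 6.7729
  (21 − 37.381)²/37.381 = 7.1784
  (55 − 76.666)²/76.666 = 6.1229
  (94 − 72.334)²/72.334 = 6.4896
χ² = 0.4600 + 0.4876 + 6.7729 + 7.1784 + 6.1229 + 6.4896 = 27.51

27.51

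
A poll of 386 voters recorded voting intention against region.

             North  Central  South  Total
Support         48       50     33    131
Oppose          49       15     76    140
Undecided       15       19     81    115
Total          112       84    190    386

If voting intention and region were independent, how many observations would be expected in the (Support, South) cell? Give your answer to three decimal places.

64.482

Row total (Support) = 131; column total (South) = 190; grand total N = 386.
Expected count = (row total × column total) / N = 131 × 190 / 386 = 64.482.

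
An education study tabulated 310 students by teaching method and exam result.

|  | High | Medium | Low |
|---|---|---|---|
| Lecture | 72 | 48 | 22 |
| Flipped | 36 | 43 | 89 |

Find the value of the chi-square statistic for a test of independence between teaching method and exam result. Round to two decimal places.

Row totals: 142, 168. Column totals: 108, 91, 111. Grand total N = 310.
Expected counts (row total × column total / N):
  Lecture, High: 142×108/310 = 49.471
  Lecture, Medium: 142×91/310 = 41.684
  Lecture, Low: 142×111/310 = 50.845
  Flipped, High: 168×108/310 = 58.529
  Flipped, Medium: 168×91/310 = 49.316
  Flipped, Low: 168×111/310 = 60.155
Contributions (O − E)²/E:
  (72 − 49.471)²/49.471 = 10.2597
  (48 − 41.684)²/41.684 = 0.9570
  (22 − 50.845)²/50.845 = 16.3641
  (36 − 58.529)²/58.529 = 8.6719
  (43 − 49.316)²/49.316 = 0.8089
  (89 − 60.155)²/60.155 = 13.8315
χ² = 10.2597 + 0.9570 + 16.3641 + 8.6719 + 0.8089 + 13.8315 = 50.89

50.89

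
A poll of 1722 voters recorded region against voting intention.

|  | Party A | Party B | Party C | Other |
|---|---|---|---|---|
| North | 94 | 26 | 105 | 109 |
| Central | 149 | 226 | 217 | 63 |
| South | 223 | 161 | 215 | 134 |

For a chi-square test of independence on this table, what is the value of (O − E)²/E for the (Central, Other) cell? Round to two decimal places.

Row total (Central) = 655; column total (Other) = 306; N = 1722.
Expected count E = 655 × 306 / 1722 = 116.3937.
Contribution = (O − E)²/E = (63 − 116.3937)² / 116.3937 = 24.49.

24.49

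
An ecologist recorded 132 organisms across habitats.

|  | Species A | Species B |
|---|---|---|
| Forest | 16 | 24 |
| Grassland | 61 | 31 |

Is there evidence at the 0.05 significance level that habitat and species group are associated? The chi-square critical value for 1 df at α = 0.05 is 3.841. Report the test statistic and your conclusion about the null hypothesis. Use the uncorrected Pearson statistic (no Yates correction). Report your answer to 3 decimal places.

7.936; reject H₀

Row totals: 40, 92. Column totals: 77, 55. Grand total N = 132.
Expected counts (row total × column total / N):
  Forest, Species A: 40×77/132 = 23.3333
  Forest, Species B: 40×55/132 = 16.6667
  Grassland, Species A: 92×77/132 = 53.6667
  Grassland, Species B: 92×55/132 = 38.3333
Contributions (O − E)²/E:
  (16 − 23.3333)²/23.3333 = 2.3047
  (24 − 16.6667)²/16.6667 = 3.2266
  (61 − 53.6667)²/53.6667 = 1.0021
  (31 − 38.3333)²/38.3333 = 1.4029
χ² = 2.3047 + 3.2266 + 1.0021 + 1.4029 = 7.936
df = (2−1)(2−1) = 1. Since 7.936 > 3.841, reject the null hypothesis of independence at α = 0.05.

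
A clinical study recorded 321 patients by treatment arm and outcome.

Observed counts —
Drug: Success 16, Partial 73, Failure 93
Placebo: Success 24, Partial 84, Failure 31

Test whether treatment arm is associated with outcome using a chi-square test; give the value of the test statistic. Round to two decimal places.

28.12

Row totals: 182, 139. Column totals: 40, 157, 124. Grand total N = 321.
Expected counts (row total × column total / N):
  Drug, Success: 182×40/321 = 22.679
  Drug, Partial: 182×157/321 = 89.016
  Drug, Failure: 182×124/321 = 70.305
  Placebo, Success: 139×40/321 = 17.321
  Placebo, Partial: 139×157/321 = 67.984
  Placebo, Failure: 139×124/321 = 53.695
Contributions (O − E)²/E:
  (16 − 22.679)²/22.679 = 1.9670
  (73 − 89.016)²/89.016 = 2.8816
  (93 − 70.305)²/70.305 = 7.3261
  (24 − 17.321)²/17.321 = 2.5754
  (84 − 67.984)²/67.984 = 3.7731
  (31 − 53.695)²/53.695 = 9.5924
χ² = 1.9670 + 2.8816 + 7.3261 + 2.5754 + 3.7731 + 9.5924 = 28.12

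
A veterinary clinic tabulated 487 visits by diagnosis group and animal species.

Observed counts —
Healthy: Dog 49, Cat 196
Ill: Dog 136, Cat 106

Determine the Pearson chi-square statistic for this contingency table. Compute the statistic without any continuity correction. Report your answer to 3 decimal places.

67.719

Row totals: 245, 242. Column totals: 185, 302. Grand total N = 487.
Expected counts (row total × column total / N):
  Healthy, Dog: 245×185/487 = 93.0698
  Healthy, Cat: 245×302/487 = 151.9302
  Ill, Dog: 242×185/487 = 91.9302
  Ill, Cat: 242×302/487 = 150.0698
Contributions (O − E)²/E:
  (49 − 93.0698)²/93.0698 = 20.8676
  (196 − 151.9302)²/151.9302 = 12.7832
  (136 − 91.9302)²/91.9302 = 21.1263
  (106 − 150.0698)²/150.0698 = 12.9416
χ² = 20.8676 + 12.7832 + 21.1263 + 12.9416 = 67.719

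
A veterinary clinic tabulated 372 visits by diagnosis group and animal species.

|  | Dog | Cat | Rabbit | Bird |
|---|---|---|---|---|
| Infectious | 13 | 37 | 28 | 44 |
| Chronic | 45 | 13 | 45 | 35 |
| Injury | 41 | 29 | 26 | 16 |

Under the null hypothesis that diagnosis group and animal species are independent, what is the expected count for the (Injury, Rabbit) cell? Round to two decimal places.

29.81

Row total (Injury) = 112; column total (Rabbit) = 99; grand total N = 372.
Expected count = (row total × column total) / N = 112 × 99 / 372 = 29.81.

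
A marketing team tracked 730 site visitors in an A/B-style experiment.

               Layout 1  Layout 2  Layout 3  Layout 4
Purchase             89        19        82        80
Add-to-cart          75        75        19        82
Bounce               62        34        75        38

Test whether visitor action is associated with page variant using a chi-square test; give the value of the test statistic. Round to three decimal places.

93.943

Row totals: 270, 251, 209. Column totals: 226, 128, 176, 200. Grand total N = 730.
Expected counts (row total × column total / N):
  Purchase, Layout 1: 270×226/730 = 83.58904
  Purchase, Layout 2: 270×128/730 = 47.34247
  Purchase, Layout 3: 270×176/730 = 65.09589
  Purchase, Layout 4: 270×200/730 = 73.97260
  Add-to-cart, Layout 1: 251×226/730 = 77.70685
  Add-to-cart, Layout 2: 251×128/730 = 44.01096
  Add-to-cart, Layout 3: 251×176/730 = 60.51507
  Add-to-cart, Layout 4: 251×200/730 = 68.76712
  Bounce, Layout 1: 209×226/730 = 64.70411
  Bounce, Layout 2: 209×128/730 = 36.64658
  Bounce, Layout 3: 209×176/730 = 50.38904
  Bounce, Layout 4: 209×200/730 = 57.26027
Contributions (O − E)²/E:
  (89 − 83.58904)²/83.58904 = 0.3503
  (19 − 47.34247)²/47.34247 = 16.9678
  (82 − 65.09589)²/65.09589 = 4.3897
  (80 − 73.97260)²/73.97260 = 0.4911
  (75 − 77.70685)²/77.70685 = 0.0943
  (75 − 44.01096)²/44.01096 = 21.8200
  (19 − 60.51507)²/60.51507 = 28.4805
  (82 − 68.76712)²/68.76712 = 2.5464
  (62 − 64.70411)²/64.70411 = 0.1130
  (34 − 36.64658)²/36.64658 = 0.1911
  (75 − 50.38904)²/50.38904 = 12.0205
  (38 − 57.26027)²/57.26027 = 6.4785
χ² = 0.3503 + 16.9678 + 4.3897 + 0.4911 + 0.0943 + 21.8200 + 28.4805 + 2.5464 + 0.1130 + 0.1911 + 12.0205 + 6.4785 = 93.943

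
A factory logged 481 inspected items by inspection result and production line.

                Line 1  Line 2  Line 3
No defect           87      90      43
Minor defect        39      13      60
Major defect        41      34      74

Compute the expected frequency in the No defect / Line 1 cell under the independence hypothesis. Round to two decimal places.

Row total (No defect) = 220; column total (Line 1) = 167; grand total N = 481.
Expected count = (row total × column total) / N = 220 × 167 / 481 = 76.38.

76.38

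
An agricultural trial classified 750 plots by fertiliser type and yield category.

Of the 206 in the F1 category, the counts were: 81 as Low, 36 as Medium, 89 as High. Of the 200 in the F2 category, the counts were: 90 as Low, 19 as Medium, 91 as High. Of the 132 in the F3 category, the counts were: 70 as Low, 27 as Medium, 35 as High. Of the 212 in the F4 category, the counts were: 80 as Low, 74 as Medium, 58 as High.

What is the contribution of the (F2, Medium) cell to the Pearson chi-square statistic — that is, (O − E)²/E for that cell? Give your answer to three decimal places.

Row total (F2) = 200; column total (Medium) = 156; N = 750.
Expected count E = 200 × 156 / 750 = 41.6000.
Contribution = (O − E)²/E = (19 − 41.6000)² / 41.6000 = 12.278.

12.278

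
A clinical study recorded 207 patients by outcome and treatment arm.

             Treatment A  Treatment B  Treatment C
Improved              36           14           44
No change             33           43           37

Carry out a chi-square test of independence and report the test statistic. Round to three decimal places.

13.863

Row totals: 94, 113. Column totals: 69, 57, 81. Grand total N = 207.
Expected counts (row total × column total / N):
  Improved, Treatment A: 94×69/207 = 31.3333
  Improved, Treatment B: 94×57/207 = 25.8841
  Improved, Treatment C: 94×81/207 = 36.7826
  No change, Treatment A: 113×69/207 = 37.6667
  No change, Treatment B: 113×57/207 = 31.1159
  No change, Treatment C: 113×81/207 = 44.2174
Contributions (O − E)²/E:
  (36 − 31.3333)²/31.3333 = 0.6950
  (14 − 25.8841)²/25.8841 = 5.4563
  (44 − 36.7826)²/36.7826 = 1.4162
  (33 − 37.6667)²/37.6667 = 0.5782
  (43 − 31.1159)²/31.1159 = 4.5389
  (37 − 44.2174)²/44.2174 = 1.1781
χ² = 0.6950 + 5.4563 + 1.4162 + 0.5782 + 4.5389 + 1.1781 = 13.863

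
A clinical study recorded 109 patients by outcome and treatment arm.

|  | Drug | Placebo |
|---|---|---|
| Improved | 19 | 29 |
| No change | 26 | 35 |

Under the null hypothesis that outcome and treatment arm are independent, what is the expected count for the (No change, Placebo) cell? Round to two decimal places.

35.82

Row total (No change) = 61; column total (Placebo) = 64; grand total N = 109.
Expected count = (row total × column total) / N = 61 × 64 / 109 = 35.82.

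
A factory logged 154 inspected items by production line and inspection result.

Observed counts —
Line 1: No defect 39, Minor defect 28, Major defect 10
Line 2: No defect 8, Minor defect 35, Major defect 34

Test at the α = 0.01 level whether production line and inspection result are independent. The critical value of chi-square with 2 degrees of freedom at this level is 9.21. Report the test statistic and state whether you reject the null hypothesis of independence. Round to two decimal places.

34.32; reject H₀

Row totals: 77, 77. Column totals: 47, 63, 44. Grand total N = 154.
Expected counts (row total × column total / N):
  Line 1, No defect: 77×47/154 = 23.500
  Line 1, Minor defect: 77×63/154 = 31.500
  Line 1, Major defect: 77×44/154 = 22.000
  Line 2, No defect: 77×47/154 = 23.500
  Line 2, Minor defect: 77×63/154 = 31.500
  Line 2, Major defect: 77×44/154 = 22.000
Contributions (O − E)²/E:
  (39 − 23.500)²/23.500 = 10.2234
  (28 − 31.500)²/31.500 = 0.3889
  (10 − 22.000)²/22.000 = 6.5455
  (8 − 23.500)²/23.500 = 10.2234
  (35 − 31.500)²/31.500 = 0.3889
  (34 − 22.000)²/22.000 = 6.5455
χ² = 10.2234 + 0.3889 + 6.5455 + 10.2234 + 0.3889 + 6.5455 = 34.32
df = (2−1)(3−1) = 2. Since 34.32 > 9.21, reject the null hypothesis of independence at α = 0.01.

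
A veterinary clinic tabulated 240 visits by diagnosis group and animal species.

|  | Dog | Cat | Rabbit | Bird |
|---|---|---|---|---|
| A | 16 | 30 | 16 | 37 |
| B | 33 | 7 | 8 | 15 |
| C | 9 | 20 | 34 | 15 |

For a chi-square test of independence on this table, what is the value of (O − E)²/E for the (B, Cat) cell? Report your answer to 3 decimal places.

Row total (B) = 63; column total (Cat) = 57; N = 240.
Expected count E = 63 × 57 / 240 = 14.9625.
Contribution = (O − E)²/E = (7 − 14.9625)² / 14.9625 = 4.237.

4.237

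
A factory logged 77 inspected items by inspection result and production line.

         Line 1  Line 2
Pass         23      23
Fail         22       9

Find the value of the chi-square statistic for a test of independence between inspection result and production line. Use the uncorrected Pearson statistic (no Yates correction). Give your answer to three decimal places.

3.352

Row totals: 46, 31. Column totals: 45, 32. Grand total N = 77.
Expected counts (row total × column total / N):
  Pass, Line 1: 46×45/77 = 26.8831
  Pass, Line 2: 46×32/77 = 19.1169
  Fail, Line 1: 31×45/77 = 18.1169
  Fail, Line 2: 31×32/77 = 12.8831
Contributions (O − E)²/E:
  (23 − 26.8831)²/26.8831 = 0.5609
  (23 − 19.1169)²/19.1169 = 0.7888
  (22 − 18.1169)²/18.1169 = 0.8323
  (9 − 12.8831)²/12.8831 = 1.1704
χ² = 0.5609 + 0.7888 + 0.8323 + 1.1704 = 3.352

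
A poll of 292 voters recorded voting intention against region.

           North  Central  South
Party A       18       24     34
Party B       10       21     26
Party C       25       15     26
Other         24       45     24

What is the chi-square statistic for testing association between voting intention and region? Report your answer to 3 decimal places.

18.333

Row totals: 76, 57, 66, 93. Column totals: 77, 105, 110. Grand total N = 292.
Expected counts (row total × column total / N):
  Party A, North: 76×77/292 = 20.0411
  Party A, Central: 76×105/292 = 27.3288
  Party A, South: 76×110/292 = 28.6301
  Party B, North: 57×77/292 = 15.0308
  Party B, Central: 57×105/292 = 20.4966
  Party B, South: 57×110/292 = 21.4726
  Party C, North: 66×77/292 = 17.4041
  Party C, Central: 66×105/292 = 23.7329
  Party C, South: 66×110/292 = 24.8630
  Other, North: 93×77/292 = 24.5240
  Other, Central: 93×105/292 = 33.4418
  Other, South: 93×110/292 = 35.0342
Contributions (O − E)²/E:
  (18 − 20.0411)²/20.0411 = 0.2079
  (24 − 27.3288)²/27.3288 = 0.4055
  (34 − 28.6301)²/28.6301 = 1.0072
  (10 − 15.0308)²/15.0308 = 1.6838
  (21 − 20.4966)²/20.4966 = 0.0124
  (26 − 21.4726)²/21.4726 = 0.9546
  (25 − 17.4041)²/17.4041 = 3.3152
  (15 − 23.7329)²/23.7329 = 3.2134
  (26 − 24.8630)²/24.8630 = 0.0520
  (24 − 24.5240)²/24.5240 = 0.0112
  (45 − 33.4418)²/33.4418 = 3.9948
  (24 − 35.0342)²/35.0342 = 3.4753
χ² = 0.2079 + 0.4055 + 1.0072 + 1.6838 + 0.0124 + 0.9546 + 3.3152 + 3.2134 + 0.0520 + 0.0112 + 3.9948 + 3.4753 = 18.333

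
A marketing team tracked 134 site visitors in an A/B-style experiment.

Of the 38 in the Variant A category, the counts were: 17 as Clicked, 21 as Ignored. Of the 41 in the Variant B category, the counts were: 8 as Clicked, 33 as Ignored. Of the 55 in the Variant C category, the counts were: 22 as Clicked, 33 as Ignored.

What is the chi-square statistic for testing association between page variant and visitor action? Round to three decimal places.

Row totals: 38, 41, 55. Column totals: 47, 87. Grand total N = 134.
Expected counts (row total × column total / N):
  Variant A, Clicked: 38×47/134 = 13.3284
  Variant A, Ignored: 38×87/134 = 24.6716
  Variant B, Clicked: 41×47/134 = 14.3806
  Variant B, Ignored: 41×87/134 = 26.6194
  Variant C, Clicked: 55×47/134 = 19.2910
  Variant C, Ignored: 55×87/134 = 35.7090
Contributions (O − E)²/E:
  (17 − 13.3284)²/13.3284 = 1.0114
  (21 − 24.6716)²/24.6716 = 0.5464
  (8 − 14.3806)²/14.3806 = 2.8310
  (33 − 26.6194)²/26.6194 = 1.5294
  (22 − 19.2910)²/19.2910 = 0.3804
  (33 − 35.7090)²/35.7090 = 0.2055
χ² = 1.0114 + 0.5464 + 2.8310 + 1.5294 + 0.3804 + 0.2055 = 6.504

6.504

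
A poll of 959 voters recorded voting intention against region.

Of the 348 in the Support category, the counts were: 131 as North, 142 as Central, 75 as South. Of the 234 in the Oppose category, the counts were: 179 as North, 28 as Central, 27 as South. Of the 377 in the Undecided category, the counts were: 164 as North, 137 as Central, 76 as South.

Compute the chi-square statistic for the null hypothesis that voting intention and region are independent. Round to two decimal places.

Row totals: 348, 234, 377. Column totals: 474, 307, 178. Grand total N = 959.
Expected counts (row total × column total / N):
  Support, North: 348×474/959 = 172.0042
  Support, Central: 348×307/959 = 111.4035
  Support, South: 348×178/959 = 64.5923
  Oppose, North: 234×474/959 = 115.6580
  Oppose, Central: 234×307/959 = 74.9093
  Oppose, South: 234×178/959 = 43.4327
  Undecided, North: 377×474/959 = 186.3379
  Undecided, Central: 377×307/959 = 120.6872
  Undecided, South: 377×178/959 = 69.9750
Contributions (O − E)²/E:
  (131 − 172.0042)²/172.0042 = 9.7750
  (142 − 111.4035)²/111.4035 = 8.4032
  (75 − 64.5923)²/64.5923 = 1.6770
  (179 − 115.6580)²/115.6580 = 34.6903
  (28 − 74.9093)²/74.9093 = 29.3753
  (27 − 43.4327)²/43.4327 = 6.2173
  (164 − 186.3379)²/186.3379 = 2.6778
  (137 − 120.6872)²/120.6872 = 2.2049
  (76 − 69.9750)²/69.9750 = 0.5188
χ² = 9.7750 + 8.4032 + 1.6770 + 34.6903 + 29.3753 + 6.2173 + 2.6778 + 2.2049 + 0.5188 = 95.54

95.54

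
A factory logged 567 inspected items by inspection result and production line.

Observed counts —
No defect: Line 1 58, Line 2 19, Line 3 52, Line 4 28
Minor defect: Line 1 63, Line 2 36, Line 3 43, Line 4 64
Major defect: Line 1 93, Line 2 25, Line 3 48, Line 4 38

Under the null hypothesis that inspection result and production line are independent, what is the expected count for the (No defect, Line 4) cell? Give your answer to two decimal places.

36.00

Row total (No defect) = 157; column total (Line 4) = 130; grand total N = 567.
Expected count = (row total × column total) / N = 157 × 130 / 567 = 36.00.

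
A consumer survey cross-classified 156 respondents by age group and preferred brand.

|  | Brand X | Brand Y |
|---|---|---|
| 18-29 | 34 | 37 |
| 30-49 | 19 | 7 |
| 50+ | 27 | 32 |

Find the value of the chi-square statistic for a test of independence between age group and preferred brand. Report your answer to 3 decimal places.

Row totals: 71, 26, 59. Column totals: 80, 76. Grand total N = 156.
Expected counts (row total × column total / N):
  18-29, Brand X: 71×80/156 = 36.41026
  18-29, Brand Y: 71×76/156 = 34.58974
  30-49, Brand X: 26×80/156 = 13.33333
  30-49, Brand Y: 26×76/156 = 12.66667
  50+, Brand X: 59×80/156 = 30.25641
  50+, Brand Y: 59×76/156 = 28.74359
Contributions (O − E)²/E:
  (34 − 36.41026)²/36.41026 = 0.1596
  (37 − 34.58974)²/34.58974 = 0.1680
  (19 − 13.33333)²/13.33333 = 2.4083
  (7 − 12.66667)²/12.66667 = 2.5351
  (27 − 30.25641)²/30.25641 = 0.3505
  (32 − 28.74359)²/28.74359 = 0.3689
χ² = 0.1596 + 0.1680 + 2.4083 + 2.5351 + 0.3505 + 0.3689 = 5.990

5.990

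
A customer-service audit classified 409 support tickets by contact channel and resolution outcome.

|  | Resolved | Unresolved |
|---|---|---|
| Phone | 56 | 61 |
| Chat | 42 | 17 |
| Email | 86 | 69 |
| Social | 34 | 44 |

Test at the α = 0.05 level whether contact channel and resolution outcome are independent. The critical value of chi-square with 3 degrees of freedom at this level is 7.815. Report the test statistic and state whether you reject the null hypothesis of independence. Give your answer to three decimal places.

12.224; reject H₀

Row totals: 117, 59, 155, 78. Column totals: 218, 191. Grand total N = 409.
Expected counts (row total × column total / N):
  Phone, Resolved: 117×218/409 = 62.3619
  Phone, Unresolved: 117×191/409 = 54.6381
  Chat, Resolved: 59×218/409 = 31.4474
  Chat, Unresolved: 59×191/409 = 27.5526
  Email, Resolved: 155×218/409 = 82.6161
  Email, Unresolved: 155×191/409 = 72.3839
  Social, Resolved: 78×218/409 = 41.5746
  Social, Unresolved: 78×191/409 = 36.4254
Contributions (O − E)²/E:
  (56 − 62.3619)²/62.3619 = 0.6490
  (61 − 54.6381)²/54.6381 = 0.7408
  (42 − 31.4474)²/31.4474 = 3.5411
  (17 − 27.5526)²/27.5526 = 4.0416
  (86 − 82.6161)²/82.6161 = 0.1386
  (69 − 72.3839)²/72.3839 = 0.1582
  (34 − 41.5746)²/41.5746 = 1.3800
  (44 − 36.4254)²/36.4254 = 1.5751
χ² = 0.6490 + 0.7408 + 3.5411 + 4.0416 + 0.1386 + 0.1582 + 1.3800 + 1.5751 = 12.224
df = (4−1)(2−1) = 3. Since 12.224 > 7.815, reject the null hypothesis of independence at α = 0.05.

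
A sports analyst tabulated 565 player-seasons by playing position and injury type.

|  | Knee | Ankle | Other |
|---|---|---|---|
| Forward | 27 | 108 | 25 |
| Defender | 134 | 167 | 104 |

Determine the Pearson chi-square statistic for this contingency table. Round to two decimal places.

Row totals: 160, 405. Column totals: 161, 275, 129. Grand total N = 565.
Expected counts (row total × column total / N):
  Forward, Knee: 160×161/565 = 45.593
  Forward, Ankle: 160×275/565 = 77.876
  Forward, Other: 160×129/565 = 36.531
  Defender, Knee: 405×161/565 = 115.407
  Defender, Ankle: 405×275/565 = 197.124
  Defender, Other: 405×129/565 = 92.469
Contributions (O − E)²/E:
  (27 − 45.593)²/45.593 = 7.5823
  (108 − 77.876)²/77.876 = 11.6526
  (25 − 36.531)²/36.531 = 3.6398
  (134 − 115.407)²/115.407 = 2.9955
  (167 − 197.124)²/197.124 = 4.6035
  (104 − 92.469)²/92.469 = 1.4379
χ² = 7.5823 + 11.6526 + 3.6398 + 2.9955 + 4.6035 + 1.4379 = 31.91

31.91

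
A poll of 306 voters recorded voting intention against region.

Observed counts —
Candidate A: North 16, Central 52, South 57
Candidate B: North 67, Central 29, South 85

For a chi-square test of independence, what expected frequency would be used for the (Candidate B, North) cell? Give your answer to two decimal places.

Row total (Candidate B) = 181; column total (North) = 83; grand total N = 306.
Expected count = (row total × column total) / N = 181 × 83 / 306 = 49.09.

49.09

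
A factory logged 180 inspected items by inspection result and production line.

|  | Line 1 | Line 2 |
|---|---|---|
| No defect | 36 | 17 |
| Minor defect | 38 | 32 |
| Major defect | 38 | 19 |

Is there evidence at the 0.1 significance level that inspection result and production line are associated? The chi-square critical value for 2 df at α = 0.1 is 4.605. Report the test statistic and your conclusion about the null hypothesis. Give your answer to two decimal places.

3.09; fail to reject H₀

Row totals: 53, 70, 57. Column totals: 112, 68. Grand total N = 180.
Expected counts (row total × column total / N):
  No defect, Line 1: 53×112/180 = 32.978
  No defect, Line 2: 53×68/180 = 20.022
  Minor defect, Line 1: 70×112/180 = 43.556
  Minor defect, Line 2: 70×68/180 = 26.444
  Major defect, Line 1: 57×112/180 = 35.467
  Major defect, Line 2: 57×68/180 = 21.533
Contributions (O − E)²/E:
  (36 − 32.978)²/32.978 = 0.2769
  (17 − 20.022)²/20.022 = 0.4561
  (38 − 43.556)²/43.556 = 0.7087
  (32 − 26.444)²/26.444 = 1.1673
  (38 − 35.467)²/35.467 = 0.1809
  (19 − 21.533)²/21.533 = 0.2980
χ² = 0.2769 + 0.4561 + 0.7087 + 1.1673 + 0.1809 + 0.2980 = 3.09
df = (3−1)(2−1) = 2. Since 3.09 < 4.605, fail to reject the null hypothesis of independence at α = 0.1.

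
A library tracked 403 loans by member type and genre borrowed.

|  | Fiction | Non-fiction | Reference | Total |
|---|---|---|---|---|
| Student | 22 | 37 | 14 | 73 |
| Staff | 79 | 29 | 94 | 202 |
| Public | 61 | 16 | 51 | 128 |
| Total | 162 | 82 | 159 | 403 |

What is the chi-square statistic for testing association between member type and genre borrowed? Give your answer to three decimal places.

Grand total N = 403.
Expected counts (row total × column total / N):
  Student, Fiction: 73×162/403 = 29.3449
  Student, Non-fiction: 73×82/403 = 14.8536
  Student, Reference: 73×159/403 = 28.8015
  Staff, Fiction: 202×162/403 = 81.2010
  Staff, Non-fiction: 202×82/403 = 41.1017
  Staff, Reference: 202×159/403 = 79.6973
  Public, Fiction: 128×162/403 = 51.4541
  Public, Non-fiction: 128×82/403 = 26.0447
  Public, Reference: 128×159/403 = 50.5012
Contributions (O − E)²/E:
  (22 − 29.3449)²/29.3449 = 1.8384
  (37 − 14.8536)²/14.8536 = 33.0198
  (14 − 28.8015)²/28.8015 = 7.6067
  (79 − 81.2010)²/81.2010 = 0.0597
  (29 − 41.1017)²/41.1017 = 3.5631
  (94 − 79.6973)²/79.6973 = 2.5668
  (61 − 51.4541)²/51.4541 = 1.7710
  (16 − 26.0447)²/26.0447 = 3.8740
  (51 − 50.5012)²/50.5012 = 0.0049
χ² = 1.8384 + 33.0198 + 7.6067 + 0.0597 + 3.5631 + 2.5668 + 1.7710 + 3.8740 + 0.0049 = 54.304

54.304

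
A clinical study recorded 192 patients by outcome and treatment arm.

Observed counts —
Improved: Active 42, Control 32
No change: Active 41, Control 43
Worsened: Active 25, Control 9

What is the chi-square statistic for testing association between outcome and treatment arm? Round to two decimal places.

6.02

Row totals: 74, 84, 34. Column totals: 108, 84. Grand total N = 192.
Expected counts (row total × column total / N):
  Improved, Active: 74×108/192 = 41.625
  Improved, Control: 74×84/192 = 32.375
  No change, Active: 84×108/192 = 47.250
  No change, Control: 84×84/192 = 36.750
  Worsened, Active: 34×108/192 = 19.125
  Worsened, Control: 34×84/192 = 14.875
Contributions (O − E)²/E:
  (42 − 41.625)²/41.625 = 0.0034
  (32 − 32.375)²/32.375 = 0.0043
  (41 − 47.250)²/47.250 = 0.8267
  (43 − 36.750)²/36.750 = 1.0629
  (25 − 19.125)²/19.125 = 1.8047
  (9 − 14.875)²/14.875 = 2.3204
χ² = 0.0034 + 0.0043 + 0.8267 + 1.0629 + 1.8047 + 2.3204 = 6.02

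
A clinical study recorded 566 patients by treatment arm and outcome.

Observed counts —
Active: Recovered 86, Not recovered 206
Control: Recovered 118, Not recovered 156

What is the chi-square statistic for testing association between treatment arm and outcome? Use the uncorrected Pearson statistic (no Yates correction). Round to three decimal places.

11.365

Row totals: 292, 274. Column totals: 204, 362. Grand total N = 566.
Expected counts (row total × column total / N):
  Active, Recovered: 292×204/566 = 105.2438
  Active, Not recovered: 292×362/566 = 186.7562
  Control, Recovered: 274×204/566 = 98.7562
  Control, Not recovered: 274×362/566 = 175.2438
Contributions (O − E)²/E:
  (86 − 105.2438)²/105.2438 = 3.5187
  (206 − 186.7562)²/186.7562 = 1.9829
  (118 − 98.7562)²/98.7562 = 3.7499
  (156 − 175.2438)²/175.2438 = 2.1132
χ² = 3.5187 + 1.9829 + 3.7499 + 2.1132 = 11.365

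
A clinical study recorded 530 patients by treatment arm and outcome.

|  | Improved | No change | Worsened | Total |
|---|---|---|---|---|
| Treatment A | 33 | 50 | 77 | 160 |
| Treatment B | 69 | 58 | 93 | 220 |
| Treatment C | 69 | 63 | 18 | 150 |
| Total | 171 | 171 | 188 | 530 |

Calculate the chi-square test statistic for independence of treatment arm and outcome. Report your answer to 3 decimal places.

55.764

Grand total N = 530.
Expected counts (row total × column total / N):
  Treatment A, Improved: 160×171/530 = 51.6226
  Treatment A, No change: 160×171/530 = 51.6226
  Treatment A, Worsened: 160×188/530 = 56.7547
  Treatment B, Improved: 220×171/530 = 70.9811
  Treatment B, No change: 220×171/530 = 70.9811
  Treatment B, Worsened: 220×188/530 = 78.0377
  Treatment C, Improved: 150×171/530 = 48.3962
  Treatment C, No change: 150×171/530 = 48.3962
  Treatment C, Worsened: 150×188/530 = 53.2075
Contributions (O − E)²/E:
  (33 − 51.6226)²/51.6226 = 6.7180
  (50 − 51.6226)²/51.6226 = 0.0510
  (77 − 56.7547)²/56.7547 = 7.2218
  (69 − 70.9811)²/70.9811 = 0.0553
  (58 − 70.9811)²/70.9811 = 2.3740
  (93 − 78.0377)²/78.0377 = 2.8687
  (69 − 48.3962)²/48.3962 = 8.7717
  (63 − 48.3962)²/48.3962 = 4.4068
  (18 − 53.2075)²/53.2075 = 23.2969
χ² = 6.7180 + 0.0510 + 7.2218 + 0.0553 + 2.3740 + 2.8687 + 8.7717 + 4.4068 + 23.2969 = 55.764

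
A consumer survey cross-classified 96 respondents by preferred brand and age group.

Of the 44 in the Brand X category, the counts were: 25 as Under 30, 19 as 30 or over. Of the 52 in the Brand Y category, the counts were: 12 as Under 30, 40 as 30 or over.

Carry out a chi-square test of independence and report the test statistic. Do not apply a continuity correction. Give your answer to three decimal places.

Row totals: 44, 52. Column totals: 37, 59. Grand total N = 96.
Expected counts (row total × column total / N):
  Brand X, Under 30: 44×37/96 = 16.9583
  Brand X, 30 or over: 44×59/96 = 27.0417
  Brand Y, Under 30: 52×37/96 = 20.0417
  Brand Y, 30 or over: 52×59/96 = 31.9583
Contributions (O − E)²/E:
  (25 − 16.9583)²/16.9583 = 3.8134
  (19 − 27.0417)²/27.0417 = 2.3915
  (12 − 20.0417)²/20.0417 = 3.2267
  (40 − 31.9583)²/31.9583 = 2.0235
χ² = 3.8134 + 2.3915 + 3.2267 + 2.0235 = 11.455

11.455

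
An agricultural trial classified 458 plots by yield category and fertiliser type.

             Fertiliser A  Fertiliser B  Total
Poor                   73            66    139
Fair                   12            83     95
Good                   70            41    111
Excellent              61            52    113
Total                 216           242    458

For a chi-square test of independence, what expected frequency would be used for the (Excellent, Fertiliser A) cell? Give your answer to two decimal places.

Row total (Excellent) = 113; column total (Fertiliser A) = 216; grand total N = 458.
Expected count = (row total × column total) / N = 113 × 216 / 458 = 53.29.

53.29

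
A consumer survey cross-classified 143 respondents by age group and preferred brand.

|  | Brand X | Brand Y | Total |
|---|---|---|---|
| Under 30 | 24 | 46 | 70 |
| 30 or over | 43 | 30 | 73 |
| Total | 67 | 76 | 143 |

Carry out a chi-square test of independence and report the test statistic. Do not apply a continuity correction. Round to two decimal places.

Grand total N = 143.
Expected counts (row total × column total / N):
  Under 30, Brand X: 70×67/143 = 32.797
  Under 30, Brand Y: 70×76/143 = 37.203
  30 or over, Brand X: 73×67/143 = 34.203
  30 or over, Brand Y: 73×76/143 = 38.797
Contributions (O − E)²/E:
  (24 − 32.797)²/32.797 = 2.3596
  (46 − 37.203)²/37.203 = 2.0801
  (43 − 34.203)²/34.203 = 2.2626
  (30 − 38.797)²/38.797 = 1.9947
χ² = 2.3596 + 2.0801 + 2.2626 + 1.9947 = 8.70

8.70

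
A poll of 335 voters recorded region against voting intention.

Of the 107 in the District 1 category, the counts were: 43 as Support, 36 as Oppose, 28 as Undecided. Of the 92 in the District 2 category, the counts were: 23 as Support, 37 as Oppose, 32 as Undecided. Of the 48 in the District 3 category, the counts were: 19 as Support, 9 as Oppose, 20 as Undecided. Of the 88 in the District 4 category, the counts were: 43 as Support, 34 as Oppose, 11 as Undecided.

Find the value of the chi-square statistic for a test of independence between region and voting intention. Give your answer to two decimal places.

Row totals: 107, 92, 48, 88. Column totals: 128, 116, 91. Grand total N = 335.
Expected counts (row total × column total / N):
  District 1, Support: 107×128/335 = 40.884
  District 1, Oppose: 107×116/335 = 37.051
  District 1, Undecided: 107×91/335 = 29.066
  District 2, Support: 92×128/335 = 35.152
  District 2, Oppose: 92×116/335 = 31.857
  District 2, Undecided: 92×91/335 = 24.991
  District 3, Support: 48×128/335 = 18.340
  District 3, Oppose: 48×116/335 = 16.621
  District 3, Undecided: 48×91/335 = 13.039
  District 4, Support: 88×128/335 = 33.624
  District 4, Oppose: 88×116/335 = 30.472
  District 4, Undecided: 88×91/335 = 23.904
Contributions (O − E)²/E:
  (43 − 40.884)²/40.884 = 0.1095
  (36 − 37.051)²/37.051 = 0.0298
  (28 − 29.066)²/29.066 = 0.0391
  (23 − 35.152)²/35.152 = 4.2009
  (37 − 31.857)²/31.857 = 0.8303
  (32 − 24.991)²/24.991 = 1.9658
  (19 − 18.340)²/18.340 = 0.0238
  (9 − 16.621)²/16.621 = 3.4944
  (20 − 13.039)²/13.039 = 3.7162
  (43 − 33.624)²/33.624 = 2.6145
  (34 − 30.472)²/30.472 = 0.4085
  (11 − 23.904)²/23.904 = 6.9659
χ² = 0.1095 + 0.0298 + 0.0391 + 4.2009 + 0.8303 + 1.9658 + 0.0238 + 3.4944 + 3.7162 + 2.6145 + 0.4085 + 6.9659 = 24.40

24.40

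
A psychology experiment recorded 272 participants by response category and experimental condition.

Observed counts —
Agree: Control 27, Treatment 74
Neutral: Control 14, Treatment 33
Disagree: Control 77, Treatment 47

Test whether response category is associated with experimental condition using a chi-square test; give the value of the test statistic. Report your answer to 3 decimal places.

Row totals: 101, 47, 124. Column totals: 118, 154. Grand total N = 272.
Expected counts (row total × column total / N):
  Agree, Control: 101×118/272 = 43.8162
  Agree, Treatment: 101×154/272 = 57.1838
  Neutral, Control: 47×118/272 = 20.3897
  Neutral, Treatment: 47×154/272 = 26.6103
  Disagree, Control: 124×118/272 = 53.7941
  Disagree, Treatment: 124×154/272 = 70.2059
Contributions (O − E)²/E:
  (27 − 43.8162)²/43.8162 = 6.4539
  (74 − 57.1838)²/57.1838 = 4.9452
  (14 − 20.3897)²/20.3897 = 2.0024
  (33 − 26.6103)²/26.6103 = 1.5343
  (77 − 53.7941)²/53.7941 = 10.0106
  (47 − 70.2059)²/70.2059 = 7.6705
χ² = 6.4539 + 4.9452 + 2.0024 + 1.5343 + 10.0106 + 7.6705 = 32.617

32.617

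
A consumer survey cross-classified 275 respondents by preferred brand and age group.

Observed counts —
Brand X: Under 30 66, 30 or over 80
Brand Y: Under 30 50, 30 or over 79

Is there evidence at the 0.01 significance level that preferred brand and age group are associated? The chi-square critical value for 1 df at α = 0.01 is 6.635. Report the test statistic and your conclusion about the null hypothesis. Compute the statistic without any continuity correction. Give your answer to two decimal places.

Row totals: 146, 129. Column totals: 116, 159. Grand total N = 275.
Expected counts (row total × column total / N):
  Brand X, Under 30: 146×116/275 = 61.585
  Brand X, 30 or over: 146×159/275 = 84.415
  Brand Y, Under 30: 129×116/275 = 54.415
  Brand Y, 30 or over: 129×159/275 = 74.585
Contributions (O − E)²/E:
  (66 − 61.585)²/61.585 = 0.3165
  (80 − 84.415)²/84.415 = 0.2309
  (50 − 54.415)²/54.415 = 0.3582
  (79 − 74.585)²/74.585 = 0.2613
χ² = 0.3165 + 0.2309 + 0.3582 + 0.2613 = 1.17
df = (2−1)(2−1) = 1. Since 1.17 < 6.635, fail to reject the null hypothesis of independence at α = 0.01.

1.17; fail to reject H₀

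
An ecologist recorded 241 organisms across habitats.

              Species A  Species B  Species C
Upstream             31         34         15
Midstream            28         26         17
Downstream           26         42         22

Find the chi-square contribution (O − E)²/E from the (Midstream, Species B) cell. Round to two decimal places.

0.55

Row total (Midstream) = 71; column total (Species B) = 102; N = 241.
Expected count E = 71 × 102 / 241 = 30.050.
Contribution = (O − E)²/E = (26 − 30.050)² / 30.050 = 0.55.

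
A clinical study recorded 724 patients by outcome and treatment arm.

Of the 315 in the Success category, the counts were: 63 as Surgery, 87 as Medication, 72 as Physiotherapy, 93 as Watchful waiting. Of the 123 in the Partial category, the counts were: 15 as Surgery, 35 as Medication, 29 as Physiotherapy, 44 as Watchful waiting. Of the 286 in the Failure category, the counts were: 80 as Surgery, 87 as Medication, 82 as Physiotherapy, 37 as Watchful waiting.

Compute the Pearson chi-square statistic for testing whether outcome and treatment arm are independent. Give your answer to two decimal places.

Row totals: 315, 123, 286. Column totals: 158, 209, 183, 174. Grand total N = 724.
Expected counts (row total × column total / N):
  Success, Surgery: 315×158/724 = 68.7431
  Success, Medication: 315×209/724 = 90.9323
  Success, Physiotherapy: 315×183/724 = 79.6202
  Success, Watchful waiting: 315×174/724 = 75.7044
  Partial, Surgery: 123×158/724 = 26.8425
  Partial, Medication: 123×209/724 = 35.5069
  Partial, Physiotherapy: 123×183/724 = 31.0898
  Partial, Watchful waiting: 123×174/724 = 29.5608
  Failure, Surgery: 286×158/724 = 62.4144
  Failure, Medication: 286×209/724 = 82.5608
  Failure, Physiotherapy: 286×183/724 = 72.2901
  Failure, Watchful waiting: 286×174/724 = 68.7348
Contributions (O − E)²/E:
  (63 − 68.7431)²/68.7431 = 0.4798
  (87 − 90.9323)²/90.9323 = 0.1700
  (72 − 79.6202)²/79.6202 = 0.7293
  (93 − 75.7044)²/75.7044 = 3.9514
  (15 − 26.8425)²/26.8425 = 5.2247
  (35 − 35.5069)²/35.5069 = 0.0072
  (29 − 31.0898)²/31.0898 = 0.1405
  (44 − 29.5608)²/29.5608 = 7.0529
  (80 − 62.4144)²/62.4144 = 4.9548
  (87 − 82.5608)²/82.5608 = 0.2387
  (82 − 72.2901)²/72.2901 = 1.3042
  (37 − 68.7348)²/68.7348 = 14.6519
χ² = 0.4798 + 0.1700 + 0.7293 + 3.9514 + 5.2247 + 0.0072 + 0.1405 + 7.0529 + 4.9548 + 0.2387 + 1.3042 + 14.6519 = 38.91

38.91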